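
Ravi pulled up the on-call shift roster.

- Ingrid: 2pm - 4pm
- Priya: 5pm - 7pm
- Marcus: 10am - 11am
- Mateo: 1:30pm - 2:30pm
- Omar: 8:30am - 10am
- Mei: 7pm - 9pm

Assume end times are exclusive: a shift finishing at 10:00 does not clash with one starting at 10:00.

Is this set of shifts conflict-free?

No

Two intervals overlap when each starts before the other ends.
Sorted by start: Omar, Marcus, Mateo, Ingrid, Priya, Mei.
Marcus starts exactly when Omar ends (back-to-back, no overlap) — done with Omar.
Mateo starts after Marcus ends — done with Marcus.
Ingrid starts before Mateo ends → Mateo and Ingrid overlap.
That's a conflict, so the schedule is not conflict-free.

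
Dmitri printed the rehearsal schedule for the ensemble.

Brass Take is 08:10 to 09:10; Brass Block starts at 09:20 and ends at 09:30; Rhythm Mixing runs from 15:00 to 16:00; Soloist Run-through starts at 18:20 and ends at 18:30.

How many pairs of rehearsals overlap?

0

Sorted by start: Brass Take, Brass Block, Rhythm Mixing, Soloist Run-through.
Brass Block starts after Brass Take ends, so nothing later overlaps Brass Take either.
Rhythm Mixing starts after Brass Block ends, so nothing later overlaps Brass Block either.
Soloist Run-through starts after Rhythm Mixing ends.
No pair overlaps.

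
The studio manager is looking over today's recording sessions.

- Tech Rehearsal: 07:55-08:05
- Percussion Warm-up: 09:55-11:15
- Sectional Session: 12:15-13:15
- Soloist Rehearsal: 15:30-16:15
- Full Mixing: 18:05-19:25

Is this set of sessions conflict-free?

Yes

Sorted by start: Tech Rehearsal, Percussion Warm-up, Sectional Session, Soloist Rehearsal, Full Mixing.
Percussion Warm-up starts after Tech Rehearsal ends, so nothing later overlaps Tech Rehearsal either.
Sectional Session starts after Percussion Warm-up ends, so nothing later overlaps Percussion Warm-up either.
Soloist Rehearsal starts after Sectional Session ends, so nothing later overlaps Sectional Session either.
Full Mixing starts after Soloist Rehearsal ends.
Every pair is clear; the schedule has no overlaps.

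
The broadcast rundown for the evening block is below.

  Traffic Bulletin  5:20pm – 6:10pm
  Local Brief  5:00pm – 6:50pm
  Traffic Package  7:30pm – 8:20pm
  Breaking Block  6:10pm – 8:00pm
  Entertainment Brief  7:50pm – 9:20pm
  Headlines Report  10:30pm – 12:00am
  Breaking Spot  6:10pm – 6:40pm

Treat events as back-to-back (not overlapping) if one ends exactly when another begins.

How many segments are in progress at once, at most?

Walk through starts and ends in time order (an end at T is processed before a start at T):
5:00pm start Local Brief → 1
5:20pm start Traffic Bulletin → 2
6:10pm end Traffic Bulletin → 1
6:10pm start Breaking Block → 2
6:10pm start Breaking Spot → 3
6:40pm end Breaking Spot → 2
6:50pm end Local Brief → 1
7:30pm start Traffic Package → 2
7:50pm start Entertainment Brief → 3
8:00pm end Breaking Block → 2
8:20pm end Traffic Package → 1
9:20pm end Entertainment Brief → 0
10:30pm start Headlines Report → 1
12:00am end Headlines Report → 0
Peak is 3, at 6:10pm (Breaking Block, Breaking Spot, Local Brief).

3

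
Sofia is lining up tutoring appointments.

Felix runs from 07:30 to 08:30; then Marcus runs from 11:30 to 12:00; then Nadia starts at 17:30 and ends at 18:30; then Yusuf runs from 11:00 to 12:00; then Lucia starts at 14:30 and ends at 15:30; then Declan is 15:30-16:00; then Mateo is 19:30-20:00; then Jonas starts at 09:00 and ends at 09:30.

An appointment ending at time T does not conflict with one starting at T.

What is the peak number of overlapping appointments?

2

Sweep the timeline, counting +1 at each start and −1 at each end (ends before starts at a tie):
07:30 start Felix → 1
08:30 end Felix → 0
09:00 start Jonas → 1
09:30 end Jonas → 0
11:00 start Yusuf → 1
11:30 start Marcus → 2
12:00 end Marcus → 1
12:00 end Yusuf → 0
14:30 start Lucia → 1
15:30 end Lucia → 0
15:30 start Declan → 1
16:00 end Declan → 0
17:30 start Nadia → 1
18:30 end Nadia → 0
19:30 start Mateo → 1
20:00 end Mateo → 0
Peak is 2, at 11:30 (Marcus, Yusuf).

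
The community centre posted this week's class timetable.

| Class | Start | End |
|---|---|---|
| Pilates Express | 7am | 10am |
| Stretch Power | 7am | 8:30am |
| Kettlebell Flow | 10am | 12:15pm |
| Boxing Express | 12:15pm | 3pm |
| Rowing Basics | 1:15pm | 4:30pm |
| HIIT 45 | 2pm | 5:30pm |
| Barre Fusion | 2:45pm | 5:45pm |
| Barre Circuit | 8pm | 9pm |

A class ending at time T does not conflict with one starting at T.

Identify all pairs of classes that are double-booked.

Barre Fusion & Boxing Express, Barre Fusion & HIIT 45, Barre Fusion & Rowing Basics, Boxing Express & HIIT 45, Boxing Express & Rowing Basics, HIIT 45 & Rowing Basics, Pilates Express & Stretch Power

Sorted by start: Pilates Express, Stretch Power, Kettlebell Flow, Boxing Express, Rowing Basics, HIIT 45, Barre Fusion, Barre Circuit.
Stretch Power starts before Pilates Express ends → Pilates Express and Stretch Power overlap.
Kettlebell Flow starts exactly when Pilates Express ends (back-to-back, no overlap); Pilates Express is clear from here.
Kettlebell Flow starts after Stretch Power ends; Stretch Power is clear from here.
Boxing Express starts exactly when Kettlebell Flow ends (back-to-back, no overlap); Kettlebell Flow is clear from here.
Rowing Basics starts before Boxing Express ends → Boxing Express and Rowing Basics overlap.
HIIT 45 starts before Boxing Express ends → Boxing Express and HIIT 45 overlap.
Barre Fusion starts before Boxing Express ends → Boxing Express and Barre Fusion overlap.
Barre Circuit starts after Boxing Express ends.
HIIT 45 starts before Rowing Basics ends → Rowing Basics and HIIT 45 overlap.
Barre Fusion starts before Rowing Basics ends → Rowing Basics and Barre Fusion overlap.
Barre Circuit starts after Rowing Basics ends.
Barre Fusion starts before HIIT 45 ends → HIIT 45 and Barre Fusion overlap.
Barre Circuit starts after HIIT 45 ends.
Barre Circuit starts after Barre Fusion ends.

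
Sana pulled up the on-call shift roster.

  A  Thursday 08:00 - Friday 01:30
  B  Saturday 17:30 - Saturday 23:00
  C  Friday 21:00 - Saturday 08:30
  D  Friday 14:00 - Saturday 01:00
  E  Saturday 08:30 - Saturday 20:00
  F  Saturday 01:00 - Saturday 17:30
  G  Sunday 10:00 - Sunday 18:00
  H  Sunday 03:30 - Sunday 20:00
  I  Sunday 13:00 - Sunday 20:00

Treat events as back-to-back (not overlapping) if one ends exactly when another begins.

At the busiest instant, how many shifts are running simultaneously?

3

Walk through starts and ends in time order (an end at T is processed before a start at T):
Thursday 08:00 start A → 1
Friday 01:30 end A → 0
Friday 14:00 start D → 1
Friday 21:00 start C → 2
Saturday 01:00 end D → 1
Saturday 01:00 start F → 2
Saturday 08:30 end C → 1
Saturday 08:30 start E → 2
Saturday 17:30 end F → 1
Saturday 17:30 start B → 2
Saturday 20:00 end E → 1
Saturday 23:00 end B → 0
Sunday 03:30 start H → 1
Sunday 10:00 start G → 2
Sunday 13:00 start I → 3
Sunday 18:00 end G → 2
Sunday 20:00 end H → 1
Sunday 20:00 end I → 0
Peak is 3, at Sunday 13:00 (G, H, I).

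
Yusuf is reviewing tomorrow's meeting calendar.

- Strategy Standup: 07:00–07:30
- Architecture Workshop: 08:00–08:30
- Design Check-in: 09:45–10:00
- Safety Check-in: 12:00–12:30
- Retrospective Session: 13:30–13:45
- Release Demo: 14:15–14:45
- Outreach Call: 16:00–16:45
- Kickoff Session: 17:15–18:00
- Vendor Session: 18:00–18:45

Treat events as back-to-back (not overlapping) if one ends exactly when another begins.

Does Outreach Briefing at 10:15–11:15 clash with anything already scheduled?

Strategy Standup: ends 07:30 at or before Outreach Briefing starts 10:15 → clear.
Architecture Workshop: ends 08:30 at or before Outreach Briefing starts 10:15 → clear.
Design Check-in: ends 10:00 at or before Outreach Briefing starts 10:15 → clear.
Safety Check-in: starts 12:00 at or after Outreach Briefing ends 11:15 → clear.
Retrospective Session: starts 13:30 at or after Outreach Briefing ends 11:15 → clear.
Release Demo: starts 14:15 at or after Outreach Briefing ends 11:15 → clear.
Outreach Call: starts 16:00 at or after Outreach Briefing ends 11:15 → clear.
Kickoff Session: starts 17:15 at or after Outreach Briefing ends 11:15 → clear.
Vendor Session: starts 18:00 at or after Outreach Briefing ends 11:15 → clear.

No — it doesn't clash with anything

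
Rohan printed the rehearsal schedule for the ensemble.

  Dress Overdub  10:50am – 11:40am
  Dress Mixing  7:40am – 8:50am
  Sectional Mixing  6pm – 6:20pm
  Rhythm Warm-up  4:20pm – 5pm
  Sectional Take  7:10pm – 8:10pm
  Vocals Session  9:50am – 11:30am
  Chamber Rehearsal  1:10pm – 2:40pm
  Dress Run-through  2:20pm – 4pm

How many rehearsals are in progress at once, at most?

2

Walk through starts and ends in time order (an end at T is processed before a start at T):
7:40am start Dress Mixing → 1
8:50am end Dress Mixing → 0
9:50am start Vocals Session → 1
10:50am start Dress Overdub → 2
11:30am end Vocals Session → 1
11:40am end Dress Overdub → 0
1:10pm start Chamber Rehearsal → 1
2:20pm start Dress Run-through → 2
2:40pm end Chamber Rehearsal → 1
4pm end Dress Run-through → 0
4:20pm start Rhythm Warm-up → 1
5pm end Rhythm Warm-up → 0
6pm start Sectional Mixing → 1
6:20pm end Sectional Mixing → 0
7:10pm start Sectional Take → 1
8:10pm end Sectional Take → 0
Peak is 2, at 10:50am (Dress Overdub, Vocals Session).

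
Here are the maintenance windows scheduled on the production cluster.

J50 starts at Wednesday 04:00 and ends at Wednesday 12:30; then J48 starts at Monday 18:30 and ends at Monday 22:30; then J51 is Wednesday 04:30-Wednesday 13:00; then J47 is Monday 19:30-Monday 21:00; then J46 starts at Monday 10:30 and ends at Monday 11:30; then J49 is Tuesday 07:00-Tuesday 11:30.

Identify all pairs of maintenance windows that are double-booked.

Check each pair: they overlap iff neither finishes before the other starts.
Sorted by start: J46, J48, J47, J49, J50, J51.
J48 starts after J46 ends; J46 is clear from here.
J47 starts before J48 ends → J48 and J47 overlap.
J49 starts after J48 ends; J48 is clear from here.
J49 starts after J47 ends; J47 is clear from here.
J50 starts after J49 ends; J49 is clear from here.
J51 starts before J50 ends → J50 and J51 overlap.

J47 & J48, J50 & J51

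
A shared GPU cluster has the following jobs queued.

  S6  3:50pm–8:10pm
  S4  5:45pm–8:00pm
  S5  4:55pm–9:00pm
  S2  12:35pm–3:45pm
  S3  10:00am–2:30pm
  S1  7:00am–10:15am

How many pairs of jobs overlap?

5

Sorted by start: S1, S3, S2, S6, S5, S4.
S3 starts before S1 ends → S1 and S3 overlap.
S2 starts after S1 ends — done with S1.
S2 starts before S3 ends → S3 and S2 overlap.
S6 starts after S3 ends — done with S3.
S6 starts after S2 ends — done with S2.
S5 starts before S6 ends → S6 and S5 overlap.
S4 starts before S6 ends → S6 and S4 overlap.
S4 starts before S5 ends → S5 and S4 overlap.
Overlapping pairs: S1 & S3, S2 & S3, S4 & S5, S4 & S6, S5 & S6 — 5 in total.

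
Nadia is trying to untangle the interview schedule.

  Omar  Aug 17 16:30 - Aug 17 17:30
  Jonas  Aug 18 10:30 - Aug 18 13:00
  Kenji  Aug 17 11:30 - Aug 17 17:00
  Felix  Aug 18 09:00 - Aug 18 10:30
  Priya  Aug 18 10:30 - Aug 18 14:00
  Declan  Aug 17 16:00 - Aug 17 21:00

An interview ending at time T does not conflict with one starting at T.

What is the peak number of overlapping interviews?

3

Sort all start/end points and keep a running count:
Aug 17 11:30 start Kenji → 1
Aug 17 16:00 start Declan → 2
Aug 17 16:30 start Omar → 3
Aug 17 17:00 end Kenji → 2
Aug 17 17:30 end Omar → 1
Aug 17 21:00 end Declan → 0
Aug 18 09:00 start Felix → 1
Aug 18 10:30 end Felix → 0
Aug 18 10:30 start Jonas → 1
Aug 18 10:30 start Priya → 2
Aug 18 13:00 end Jonas → 1
Aug 18 14:00 end Priya → 0
Peak is 3, at Aug 17 16:30 (Declan, Kenji, Omar).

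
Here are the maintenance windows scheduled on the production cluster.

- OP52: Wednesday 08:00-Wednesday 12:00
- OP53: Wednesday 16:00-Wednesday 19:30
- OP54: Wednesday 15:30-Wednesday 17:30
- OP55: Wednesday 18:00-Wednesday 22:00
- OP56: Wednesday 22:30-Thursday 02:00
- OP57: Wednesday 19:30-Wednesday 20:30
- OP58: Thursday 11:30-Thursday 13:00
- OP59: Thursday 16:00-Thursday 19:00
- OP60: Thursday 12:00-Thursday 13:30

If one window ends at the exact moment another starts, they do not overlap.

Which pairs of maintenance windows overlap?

OP53 & OP54, OP53 & OP55, OP55 & OP57, OP58 & OP60

Sorted by start: OP52, OP54, OP53, OP55, OP57, OP56, OP58, OP60, OP59.
OP54 starts after OP52 ends, so nothing later overlaps OP52 either.
OP53 starts before OP54 ends → OP54 and OP53 overlap.
OP55 starts after OP54 ends, so nothing later overlaps OP54 either.
OP55 starts before OP53 ends → OP53 and OP55 overlap.
OP57 starts exactly when OP53 ends (back-to-back, no overlap), so nothing later overlaps OP53 either.
OP57 starts before OP55 ends → OP55 and OP57 overlap.
OP56 starts after OP55 ends, so nothing later overlaps OP55 either.
OP56 starts after OP57 ends, so nothing later overlaps OP57 either.
OP58 starts after OP56 ends, so nothing later overlaps OP56 either.
OP60 starts before OP58 ends → OP58 and OP60 overlap.
OP59 starts after OP58 ends.
OP59 starts after OP60 ends.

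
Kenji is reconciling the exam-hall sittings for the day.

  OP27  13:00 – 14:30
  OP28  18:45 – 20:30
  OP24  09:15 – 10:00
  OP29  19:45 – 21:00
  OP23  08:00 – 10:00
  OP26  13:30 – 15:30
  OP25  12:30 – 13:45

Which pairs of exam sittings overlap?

Sorted by start: OP23, OP24, OP25, OP27, OP26, OP28, OP29.
OP24 starts before OP23 ends → OP23 and OP24 overlap.
OP25 starts after OP23 ends — done with OP23.
OP25 starts after OP24 ends — done with OP24.
OP27 starts before OP25 ends → OP25 and OP27 overlap.
OP26 starts before OP25 ends → OP25 and OP26 overlap.
OP28 starts after OP25 ends — done with OP25.
OP26 starts before OP27 ends → OP27 and OP26 overlap.
OP28 starts after OP27 ends — done with OP27.
OP28 starts after OP26 ends — done with OP26.
OP29 starts before OP28 ends → OP28 and OP29 overlap.

OP23 & OP24, OP25 & OP26, OP25 & OP27, OP26 & OP27, OP28 & OP29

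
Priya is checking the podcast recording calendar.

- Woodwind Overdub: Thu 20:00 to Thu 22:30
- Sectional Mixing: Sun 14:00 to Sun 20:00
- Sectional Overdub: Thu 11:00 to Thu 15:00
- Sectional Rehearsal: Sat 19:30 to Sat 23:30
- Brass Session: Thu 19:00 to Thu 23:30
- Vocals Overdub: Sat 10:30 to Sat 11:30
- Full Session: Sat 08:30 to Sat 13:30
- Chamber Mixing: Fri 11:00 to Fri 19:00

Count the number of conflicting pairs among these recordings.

2

Two intervals overlap when each starts before the other ends.
Sorted by start: Sectional Overdub, Brass Session, Woodwind Overdub, Chamber Mixing, Full Session, Vocals Overdub, Sectional Rehearsal, Sectional Mixing.
Brass Session starts after Sectional Overdub ends — done with Sectional Overdub.
Woodwind Overdub starts before Brass Session ends → Brass Session and Woodwind Overdub overlap.
Chamber Mixing starts after Brass Session ends — done with Brass Session.
Chamber Mixing starts after Woodwind Overdub ends — done with Woodwind Overdub.
Full Session starts after Chamber Mixing ends — done with Chamber Mixing.
Vocals Overdub starts before Full Session ends → Full Session and Vocals Overdub overlap.
Sectional Rehearsal starts after Full Session ends — done with Full Session.
Sectional Rehearsal starts after Vocals Overdub ends — done with Vocals Overdub.
Sectional Mixing starts after Sectional Rehearsal ends.
Overlapping pairs: Brass Session & Woodwind Overdub, Full Session & Vocals Overdub — 2 in total.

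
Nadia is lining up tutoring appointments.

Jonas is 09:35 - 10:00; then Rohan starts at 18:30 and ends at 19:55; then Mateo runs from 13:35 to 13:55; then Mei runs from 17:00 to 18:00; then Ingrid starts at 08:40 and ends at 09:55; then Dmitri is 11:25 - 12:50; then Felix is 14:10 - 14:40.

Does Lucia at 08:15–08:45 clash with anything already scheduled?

Yes — it overlaps Ingrid

Ingrid: starts 08:40 before Lucia ends 08:45, and ends 09:55 after Lucia starts 08:15 → overlap.
Jonas: starts 09:35 at or after Lucia ends 08:45 → clear.
Dmitri: starts 11:25 at or after Lucia ends 08:45 → clear.
Mateo: starts 13:35 at or after Lucia ends 08:45 → clear.
Felix: starts 14:10 at or after Lucia ends 08:45 → clear.
Mei: starts 17:00 at or after Lucia ends 08:45 → clear.
Rohan: starts 18:30 at or after Lucia ends 08:45 → clear.
Lucia overlaps Ingrid.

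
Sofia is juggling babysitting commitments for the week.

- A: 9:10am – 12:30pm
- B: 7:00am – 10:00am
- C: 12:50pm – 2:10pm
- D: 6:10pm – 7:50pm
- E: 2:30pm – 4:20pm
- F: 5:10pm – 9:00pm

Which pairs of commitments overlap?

Sorted by start: B, A, C, E, F, D.
A starts before B ends → B and A overlap.
C starts after B ends — done with B.
C starts after A ends — done with A.
E starts after C ends — done with C.
F starts after E ends — done with E.
D starts before F ends → F and D overlap.

A & B, D & F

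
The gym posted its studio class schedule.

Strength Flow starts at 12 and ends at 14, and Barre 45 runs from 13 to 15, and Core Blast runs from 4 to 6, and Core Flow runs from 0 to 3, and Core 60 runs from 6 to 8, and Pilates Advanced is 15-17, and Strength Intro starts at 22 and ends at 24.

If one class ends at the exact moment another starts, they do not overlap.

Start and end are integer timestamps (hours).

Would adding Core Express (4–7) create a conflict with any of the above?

Yes — it overlaps Core 60, Core Blast

Core Flow: ends 3 at or before Core Express starts 4 → clear.
Core Blast: starts 4 before Core Express ends 7, and ends 6 after Core Express starts 4 → overlap.
Core 60: starts 6 before Core Express ends 7, and ends 8 after Core Express starts 4 → overlap.
Strength Flow: starts 12 at or after Core Express ends 7 → clear.
Barre 45: starts 13 at or after Core Express ends 7 → clear.
Pilates Advanced: starts 15 at or after Core Express ends 7 → clear.
Strength Intro: starts 22 at or after Core Express ends 7 → clear.
Core Express overlaps Core 60, Core Blast.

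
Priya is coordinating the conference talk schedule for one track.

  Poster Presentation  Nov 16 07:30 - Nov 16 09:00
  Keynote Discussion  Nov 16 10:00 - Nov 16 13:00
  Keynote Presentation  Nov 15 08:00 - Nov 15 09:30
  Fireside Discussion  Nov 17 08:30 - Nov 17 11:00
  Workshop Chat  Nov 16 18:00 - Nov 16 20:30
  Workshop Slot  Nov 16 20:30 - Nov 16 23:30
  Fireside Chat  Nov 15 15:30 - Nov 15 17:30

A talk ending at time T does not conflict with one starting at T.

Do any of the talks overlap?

Sorted by start: Keynote Presentation, Fireside Chat, Poster Presentation, Keynote Discussion, Workshop Chat, Workshop Slot, Fireside Discussion.
Fireside Chat starts after Keynote Presentation ends; Keynote Presentation is clear from here.
Poster Presentation starts after Fireside Chat ends; Fireside Chat is clear from here.
Keynote Discussion starts after Poster Presentation ends; Poster Presentation is clear from here.
Workshop Chat starts after Keynote Discussion ends; Keynote Discussion is clear from here.
Workshop Slot starts exactly when Workshop Chat ends (back-to-back, no overlap); Workshop Chat is clear from here.
Fireside Discussion starts after Workshop Slot ends.
Every pair is clear; the schedule has no overlaps.

No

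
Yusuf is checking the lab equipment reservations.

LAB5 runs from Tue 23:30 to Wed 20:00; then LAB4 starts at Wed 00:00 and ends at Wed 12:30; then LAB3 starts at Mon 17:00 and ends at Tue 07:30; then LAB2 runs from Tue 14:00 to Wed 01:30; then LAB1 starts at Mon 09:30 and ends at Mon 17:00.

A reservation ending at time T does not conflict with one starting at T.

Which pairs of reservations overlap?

Two intervals overlap when each starts before the other ends.
Sorted by start: LAB1, LAB3, LAB2, LAB5, LAB4.
LAB3 starts exactly when LAB1 ends (back-to-back, no overlap), so nothing later overlaps LAB1 either.
LAB2 starts after LAB3 ends, so nothing later overlaps LAB3 either.
LAB5 starts before LAB2 ends → LAB2 and LAB5 overlap.
LAB4 starts before LAB2 ends → LAB2 and LAB4 overlap.
LAB4 starts before LAB5 ends → LAB5 and LAB4 overlap.

LAB2 & LAB4, LAB2 & LAB5, LAB4 & LAB5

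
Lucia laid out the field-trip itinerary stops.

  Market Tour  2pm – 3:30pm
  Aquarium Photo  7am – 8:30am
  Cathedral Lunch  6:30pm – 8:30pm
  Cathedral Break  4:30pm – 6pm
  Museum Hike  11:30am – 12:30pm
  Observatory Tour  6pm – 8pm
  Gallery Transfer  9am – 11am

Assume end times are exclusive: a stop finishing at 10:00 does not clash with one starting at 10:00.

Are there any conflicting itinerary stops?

Two intervals overlap when each starts before the other ends.
Sorted by start: Aquarium Photo, Gallery Transfer, Museum Hike, Market Tour, Cathedral Break, Observatory Tour, Cathedral Lunch.
Gallery Transfer starts after Aquarium Photo ends — done with Aquarium Photo.
Museum Hike starts after Gallery Transfer ends — done with Gallery Transfer.
Market Tour starts after Museum Hike ends — done with Museum Hike.
Cathedral Break starts after Market Tour ends — done with Market Tour.
Observatory Tour starts exactly when Cathedral Break ends (back-to-back, no overlap) — done with Cathedral Break.
Cathedral Lunch starts before Observatory Tour ends → Observatory Tour and Cathedral Lunch overlap.
That's a conflict, so the schedule is not conflict-free.

Yes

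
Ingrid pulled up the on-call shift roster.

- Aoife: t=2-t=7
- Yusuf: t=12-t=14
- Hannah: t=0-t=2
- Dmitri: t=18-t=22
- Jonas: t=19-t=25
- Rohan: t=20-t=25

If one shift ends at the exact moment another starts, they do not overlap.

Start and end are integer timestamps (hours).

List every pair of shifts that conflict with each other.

Dmitri & Jonas, Dmitri & Rohan, Jonas & Rohan

Sorted by start: Hannah, Aoife, Yusuf, Dmitri, Jonas, Rohan.
Aoife starts exactly when Hannah ends (back-to-back, no overlap) — done with Hannah.
Yusuf starts after Aoife ends — done with Aoife.
Dmitri starts after Yusuf ends — done with Yusuf.
Jonas starts before Dmitri ends → Dmitri and Jonas overlap.
Rohan starts before Dmitri ends → Dmitri and Rohan overlap.
Rohan starts before Jonas ends → Jonas and Rohan overlap.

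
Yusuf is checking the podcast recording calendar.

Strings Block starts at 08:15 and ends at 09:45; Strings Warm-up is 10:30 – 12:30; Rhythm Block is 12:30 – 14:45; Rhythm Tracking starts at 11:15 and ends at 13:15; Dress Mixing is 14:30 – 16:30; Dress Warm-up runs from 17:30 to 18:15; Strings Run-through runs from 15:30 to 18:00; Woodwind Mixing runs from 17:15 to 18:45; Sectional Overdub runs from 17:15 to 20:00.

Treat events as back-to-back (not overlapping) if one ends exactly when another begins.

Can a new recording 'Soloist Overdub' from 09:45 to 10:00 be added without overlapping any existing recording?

Yes — the slot is free

Strings Block: ends 09:45 at or before Soloist Overdub starts 09:45 → clear.
Strings Warm-up: starts 10:30 at or after Soloist Overdub ends 10:00 → clear.
Rhythm Tracking: starts 11:15 at or after Soloist Overdub ends 10:00 → clear.
Rhythm Block: starts 12:30 at or after Soloist Overdub ends 10:00 → clear.
Dress Mixing: starts 14:30 at or after Soloist Overdub ends 10:00 → clear.
Strings Run-through: starts 15:30 at or after Soloist Overdub ends 10:00 → clear.
Woodwind Mixing: starts 17:15 at or after Soloist Overdub ends 10:00 → clear.
Sectional Overdub: starts 17:15 at or after Soloist Overdub ends 10:00 → clear.
Dress Warm-up: starts 17:30 at or after Soloist Overdub ends 10:00 → clear.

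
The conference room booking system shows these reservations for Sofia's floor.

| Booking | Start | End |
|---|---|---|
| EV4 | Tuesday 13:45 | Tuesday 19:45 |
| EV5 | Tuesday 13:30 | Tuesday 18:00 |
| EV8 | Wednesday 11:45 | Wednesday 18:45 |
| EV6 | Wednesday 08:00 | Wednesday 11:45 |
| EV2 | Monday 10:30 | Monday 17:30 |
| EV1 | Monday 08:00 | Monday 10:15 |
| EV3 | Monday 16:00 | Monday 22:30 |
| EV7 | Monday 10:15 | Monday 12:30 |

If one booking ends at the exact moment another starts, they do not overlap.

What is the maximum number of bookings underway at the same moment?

2

Sort all start/end points and keep a running count:
Monday 08:00 start EV1 → 1
Monday 10:15 end EV1 → 0
Monday 10:15 start EV7 → 1
Monday 10:30 start EV2 → 2
Monday 12:30 end EV7 → 1
Monday 16:00 start EV3 → 2
Monday 17:30 end EV2 → 1
Monday 22:30 end EV3 → 0
Tuesday 13:30 start EV5 → 1
Tuesday 13:45 start EV4 → 2
Tuesday 18:00 end EV5 → 1
Tuesday 19:45 end EV4 → 0
Wednesday 08:00 start EV6 → 1
Wednesday 11:45 end EV6 → 0
Wednesday 11:45 start EV8 → 1
Wednesday 18:45 end EV8 → 0
Peak is 2, at Monday 10:30 (EV2, EV7).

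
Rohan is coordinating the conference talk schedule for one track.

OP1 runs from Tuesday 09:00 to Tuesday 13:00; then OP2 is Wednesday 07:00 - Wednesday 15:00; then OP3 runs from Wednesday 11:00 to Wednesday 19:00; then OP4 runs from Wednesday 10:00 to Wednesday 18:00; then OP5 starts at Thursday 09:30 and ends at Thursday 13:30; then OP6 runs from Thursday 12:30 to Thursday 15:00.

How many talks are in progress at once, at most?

3

Sort all start/end points and keep a running count:
Tuesday 09:00 start OP1 → 1
Tuesday 13:00 end OP1 → 0
Wednesday 07:00 start OP2 → 1
Wednesday 10:00 start OP4 → 2
Wednesday 11:00 start OP3 → 3
Wednesday 15:00 end OP2 → 2
Wednesday 18:00 end OP4 → 1
Wednesday 19:00 end OP3 → 0
Thursday 09:30 start OP5 → 1
Thursday 12:30 start OP6 → 2
Thursday 13:30 end OP5 → 1
Thursday 15:00 end OP6 → 0
Peak is 3, at Wednesday 11:00 (OP2, OP3, OP4).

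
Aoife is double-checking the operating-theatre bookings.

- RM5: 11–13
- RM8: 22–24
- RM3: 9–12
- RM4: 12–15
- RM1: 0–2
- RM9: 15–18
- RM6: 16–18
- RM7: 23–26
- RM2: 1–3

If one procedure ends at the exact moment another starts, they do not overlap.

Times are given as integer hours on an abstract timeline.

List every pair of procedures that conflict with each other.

RM1 & RM2, RM3 & RM5, RM4 & RM5, RM6 & RM9, RM7 & RM8

Check each pair: they overlap iff neither finishes before the other starts.
Sorted by start: RM1, RM2, RM3, RM5, RM4, RM9, RM6, RM8, RM7.
RM2 starts before RM1 ends → RM1 and RM2 overlap.
RM3 starts after RM1 ends; RM1 is clear from here.
RM3 starts after RM2 ends; RM2 is clear from here.
RM5 starts before RM3 ends → RM3 and RM5 overlap.
RM4 starts exactly when RM3 ends (back-to-back, no overlap); RM3 is clear from here.
RM4 starts before RM5 ends → RM5 and RM4 overlap.
RM9 starts after RM5 ends; RM5 is clear from here.
RM9 starts exactly when RM4 ends (back-to-back, no overlap); RM4 is clear from here.
RM6 starts before RM9 ends → RM9 and RM6 overlap.
RM8 starts after RM9 ends; RM9 is clear from here.
RM8 starts after RM6 ends; RM6 is clear from here.
RM7 starts before RM8 ends → RM8 and RM7 overlap.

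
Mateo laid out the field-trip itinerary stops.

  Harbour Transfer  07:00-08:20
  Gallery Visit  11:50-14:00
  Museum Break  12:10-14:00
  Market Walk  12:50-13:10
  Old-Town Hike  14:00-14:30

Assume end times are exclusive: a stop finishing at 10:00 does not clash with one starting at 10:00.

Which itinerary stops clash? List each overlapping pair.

Sorted by start: Harbour Transfer, Gallery Visit, Museum Break, Market Walk, Old-Town Hike.
Gallery Visit starts after Harbour Transfer ends, so nothing later overlaps Harbour Transfer either.
Museum Break starts before Gallery Visit ends → Gallery Visit and Museum Break overlap.
Market Walk starts before Gallery Visit ends → Gallery Visit and Market Walk overlap.
Old-Town Hike starts exactly when Gallery Visit ends (back-to-back, no overlap).
Market Walk starts before Museum Break ends → Museum Break and Market Walk overlap.
Old-Town Hike starts exactly when Museum Break ends (back-to-back, no overlap).
Old-Town Hike starts after Market Walk ends.

Gallery Visit & Market Walk, Gallery Visit & Museum Break, Market Walk & Museum Break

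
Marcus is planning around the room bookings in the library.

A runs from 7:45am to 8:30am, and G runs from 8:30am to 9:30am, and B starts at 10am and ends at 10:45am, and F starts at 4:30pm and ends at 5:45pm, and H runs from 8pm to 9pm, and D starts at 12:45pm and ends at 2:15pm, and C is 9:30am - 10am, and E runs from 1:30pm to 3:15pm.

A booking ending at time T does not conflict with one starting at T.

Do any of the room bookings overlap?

Yes

Sorted by start: A, G, C, B, D, E, F, H.
G starts exactly when A ends (back-to-back, no overlap) — done with A.
C starts exactly when G ends (back-to-back, no overlap) — done with G.
B starts exactly when C ends (back-to-back, no overlap) — done with C.
D starts after B ends — done with B.
E starts before D ends → D and E overlap.
That's a conflict, so the schedule is not conflict-free.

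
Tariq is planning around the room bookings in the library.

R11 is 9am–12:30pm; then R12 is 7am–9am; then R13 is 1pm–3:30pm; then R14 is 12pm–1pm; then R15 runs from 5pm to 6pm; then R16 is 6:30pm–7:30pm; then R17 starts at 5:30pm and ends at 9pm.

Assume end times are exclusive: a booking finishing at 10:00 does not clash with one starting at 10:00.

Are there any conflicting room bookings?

Yes

Two intervals overlap when each starts before the other ends.
Sorted by start: R12, R11, R14, R13, R15, R17, R16.
R11 starts exactly when R12 ends (back-to-back, no overlap), so nothing later overlaps R12 either.
R14 starts before R11 ends → R11 and R14 overlap.
That's a conflict, so the schedule is not conflict-free.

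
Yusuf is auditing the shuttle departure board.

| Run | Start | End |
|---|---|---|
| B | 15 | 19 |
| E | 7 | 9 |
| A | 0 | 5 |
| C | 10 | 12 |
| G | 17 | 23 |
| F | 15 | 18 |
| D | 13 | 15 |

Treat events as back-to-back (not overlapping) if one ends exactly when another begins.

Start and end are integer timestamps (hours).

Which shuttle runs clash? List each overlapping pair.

B & F, B & G, F & G

Sorted by start: A, E, C, D, B, F, G.
E starts after A ends, so A has no further overlaps.
C starts after E ends, so E has no further overlaps.
D starts after C ends, so C has no further overlaps.
B starts exactly when D ends (back-to-back, no overlap), so D has no further overlaps.
F starts before B ends → B and F overlap.
G starts before B ends → B and G overlap.
G starts before F ends → F and G overlap.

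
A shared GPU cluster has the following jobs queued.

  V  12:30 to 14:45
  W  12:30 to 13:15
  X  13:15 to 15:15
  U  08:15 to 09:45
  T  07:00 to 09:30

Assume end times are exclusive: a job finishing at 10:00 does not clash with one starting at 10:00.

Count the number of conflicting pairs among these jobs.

3

Sorted by start: T, U, V, W, X.
U starts before T ends → T and U overlap.
V starts after T ends, so nothing later overlaps T either.
V starts after U ends, so nothing later overlaps U either.
W starts before V ends → V and W overlap.
X starts before V ends → V and X overlap.
X starts exactly when W ends (back-to-back, no overlap).
Overlapping pairs: T & U, V & W, V & X — 3 in total.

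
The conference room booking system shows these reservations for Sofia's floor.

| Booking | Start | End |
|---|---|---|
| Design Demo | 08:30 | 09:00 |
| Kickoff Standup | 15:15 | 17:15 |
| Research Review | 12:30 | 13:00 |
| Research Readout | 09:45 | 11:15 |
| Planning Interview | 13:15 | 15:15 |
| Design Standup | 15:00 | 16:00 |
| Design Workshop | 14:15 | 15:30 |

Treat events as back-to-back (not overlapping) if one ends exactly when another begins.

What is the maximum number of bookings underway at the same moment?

3

Walk through starts and ends in time order (an end at T is processed before a start at T):
08:30 start Design Demo → 1
09:00 end Design Demo → 0
09:45 start Research Readout → 1
11:15 end Research Readout → 0
12:30 start Research Review → 1
13:00 end Research Review → 0
13:15 start Planning Interview → 1
14:15 start Design Workshop → 2
15:00 start Design Standup → 3
15:15 end Planning Interview → 2
15:15 start Kickoff Standup → 3
15:30 end Design Workshop → 2
16:00 end Design Standup → 1
17:15 end Kickoff Standup → 0
Peak is 3, at 15:00 (Design Standup, Design Workshop, Planning Interview).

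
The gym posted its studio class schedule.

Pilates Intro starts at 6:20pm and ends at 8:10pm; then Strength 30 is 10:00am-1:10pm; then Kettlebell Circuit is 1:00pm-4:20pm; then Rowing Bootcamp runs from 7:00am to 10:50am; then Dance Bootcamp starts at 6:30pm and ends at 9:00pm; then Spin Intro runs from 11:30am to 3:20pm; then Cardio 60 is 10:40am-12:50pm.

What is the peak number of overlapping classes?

Walk through starts and ends in time order (an end at T is processed before a start at T):
7:00am start Rowing Bootcamp → 1
10:00am start Strength 30 → 2
10:40am start Cardio 60 → 3
10:50am end Rowing Bootcamp → 2
11:30am start Spin Intro → 3
12:50pm end Cardio 60 → 2
1:00pm start Kettlebell Circuit → 3
1:10pm end Strength 30 → 2
3:20pm end Spin Intro → 1
4:20pm end Kettlebell Circuit → 0
6:20pm start Pilates Intro → 1
6:30pm start Dance Bootcamp → 2
8:10pm end Pilates Intro → 1
9:00pm end Dance Bootcamp → 0
Peak is 3, at 10:40am (Cardio 60, Rowing Bootcamp, Strength 30).

3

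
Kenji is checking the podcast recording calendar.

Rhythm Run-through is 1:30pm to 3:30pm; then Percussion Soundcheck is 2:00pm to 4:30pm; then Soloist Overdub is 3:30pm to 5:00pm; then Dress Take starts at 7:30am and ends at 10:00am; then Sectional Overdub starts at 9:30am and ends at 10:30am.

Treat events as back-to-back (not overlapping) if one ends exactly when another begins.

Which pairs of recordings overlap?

Sorted by start: Dress Take, Sectional Overdub, Rhythm Run-through, Percussion Soundcheck, Soloist Overdub.
Sectional Overdub starts before Dress Take ends → Dress Take and Sectional Overdub overlap.
Rhythm Run-through starts after Dress Take ends — done with Dress Take.
Rhythm Run-through starts after Sectional Overdub ends — done with Sectional Overdub.
Percussion Soundcheck starts before Rhythm Run-through ends → Rhythm Run-through and Percussion Soundcheck overlap.
Soloist Overdub starts exactly when Rhythm Run-through ends (back-to-back, no overlap).
Soloist Overdub starts before Percussion Soundcheck ends → Percussion Soundcheck and Soloist Overdub overlap.

Dress Take & Sectional Overdub, Percussion Soundcheck & Rhythm Run-through, Percussion Soundcheck & Soloist Overdub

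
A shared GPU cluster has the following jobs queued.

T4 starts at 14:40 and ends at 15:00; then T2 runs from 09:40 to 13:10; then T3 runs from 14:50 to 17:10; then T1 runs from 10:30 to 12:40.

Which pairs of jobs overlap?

Sorted by start: T2, T1, T4, T3.
T1 starts before T2 ends → T2 and T1 overlap.
T4 starts after T2 ends, so T2 has no further overlaps.
T4 starts after T1 ends, so T1 has no further overlaps.
T3 starts before T4 ends → T4 and T3 overlap.

T1 & T2, T3 & T4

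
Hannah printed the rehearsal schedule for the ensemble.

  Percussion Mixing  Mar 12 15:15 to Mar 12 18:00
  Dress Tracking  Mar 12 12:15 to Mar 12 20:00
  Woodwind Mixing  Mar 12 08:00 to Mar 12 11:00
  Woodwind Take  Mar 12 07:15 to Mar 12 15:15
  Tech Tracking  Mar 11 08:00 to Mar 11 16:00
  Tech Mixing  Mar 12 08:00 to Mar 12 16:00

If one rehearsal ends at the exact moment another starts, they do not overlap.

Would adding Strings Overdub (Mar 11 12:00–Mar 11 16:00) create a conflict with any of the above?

Tech Tracking: starts Mar 11 08:00 before Strings Overdub ends Mar 11 16:00, and ends Mar 11 16:00 after Strings Overdub starts Mar 11 12:00 → overlap.
Woodwind Take: starts Mar 12 07:15 at or after Strings Overdub ends Mar 11 16:00 → clear.
Woodwind Mixing: starts Mar 12 08:00 at or after Strings Overdub ends Mar 11 16:00 → clear.
Tech Mixing: starts Mar 12 08:00 at or after Strings Overdub ends Mar 11 16:00 → clear.
Dress Tracking: starts Mar 12 12:15 at or after Strings Overdub ends Mar 11 16:00 → clear.
Percussion Mixing: starts Mar 12 15:15 at or after Strings Overdub ends Mar 11 16:00 → clear.
Strings Overdub overlaps Tech Tracking.

Yes — it overlaps Tech Tracking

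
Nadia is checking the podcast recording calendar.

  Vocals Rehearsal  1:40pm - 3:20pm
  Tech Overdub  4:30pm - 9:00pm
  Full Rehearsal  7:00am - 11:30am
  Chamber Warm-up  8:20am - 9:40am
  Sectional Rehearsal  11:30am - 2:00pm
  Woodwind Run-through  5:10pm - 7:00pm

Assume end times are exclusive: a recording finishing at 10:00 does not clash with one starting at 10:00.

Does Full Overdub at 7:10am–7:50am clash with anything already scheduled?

Full Rehearsal: starts 7:00am before Full Overdub ends 7:50am, and ends 11:30am after Full Overdub starts 7:10am → overlap.
Chamber Warm-up: starts 8:20am at or after Full Overdub ends 7:50am → clear.
Sectional Rehearsal: starts 11:30am at or after Full Overdub ends 7:50am → clear.
Vocals Rehearsal: starts 1:40pm at or after Full Overdub ends 7:50am → clear.
Tech Overdub: starts 4:30pm at or after Full Overdub ends 7:50am → clear.
Woodwind Run-through: starts 5:10pm at or after Full Overdub ends 7:50am → clear.
Full Overdub overlaps Full Rehearsal.

Yes — it overlaps Full Rehearsal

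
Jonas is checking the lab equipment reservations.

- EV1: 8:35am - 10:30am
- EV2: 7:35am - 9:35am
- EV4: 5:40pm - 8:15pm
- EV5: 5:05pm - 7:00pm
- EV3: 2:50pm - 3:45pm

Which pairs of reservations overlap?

Sorted by start: EV2, EV1, EV3, EV5, EV4.
EV1 starts before EV2 ends → EV2 and EV1 overlap.
EV3 starts after EV2 ends, so nothing later overlaps EV2 either.
EV3 starts after EV1 ends, so nothing later overlaps EV1 either.
EV5 starts after EV3 ends, so nothing later overlaps EV3 either.
EV4 starts before EV5 ends → EV5 and EV4 overlap.

EV1 & EV2, EV4 & EV5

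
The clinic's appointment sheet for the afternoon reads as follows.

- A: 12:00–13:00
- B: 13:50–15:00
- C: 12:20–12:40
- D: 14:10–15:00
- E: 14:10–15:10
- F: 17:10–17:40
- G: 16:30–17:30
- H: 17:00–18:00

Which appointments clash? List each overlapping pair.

A & C, B & D, B & E, D & E, F & G, F & H, G & H

Sorted by start: A, C, B, D, E, G, H, F.
C starts before A ends → A and C overlap.
B starts after A ends, so A has no further overlaps.
B starts after C ends, so C has no further overlaps.
D starts before B ends → B and D overlap.
E starts before B ends → B and E overlap.
G starts after B ends, so B has no further overlaps.
E starts before D ends → D and E overlap.
G starts after D ends, so D has no further overlaps.
G starts after E ends, so E has no further overlaps.
H starts before G ends → G and H overlap.
F starts before G ends → G and F overlap.
F starts before H ends → H and F overlap.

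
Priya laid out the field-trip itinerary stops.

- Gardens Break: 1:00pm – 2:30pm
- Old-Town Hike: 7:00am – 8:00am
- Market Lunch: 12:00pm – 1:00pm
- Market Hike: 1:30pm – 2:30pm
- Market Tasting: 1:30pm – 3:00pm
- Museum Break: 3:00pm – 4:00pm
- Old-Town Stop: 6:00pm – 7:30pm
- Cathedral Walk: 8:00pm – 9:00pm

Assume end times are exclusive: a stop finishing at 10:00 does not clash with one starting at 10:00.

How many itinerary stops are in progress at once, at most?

Walk through starts and ends in time order (an end at T is processed before a start at T):
7:00am start Old-Town Hike → 1
8:00am end Old-Town Hike → 0
12:00pm start Market Lunch → 1
1:00pm end Market Lunch → 0
1:00pm start Gardens Break → 1
1:30pm start Market Hike → 2
1:30pm start Market Tasting → 3
2:30pm end Gardens Break → 2
2:30pm end Market Hike → 1
3:00pm end Market Tasting → 0
3:00pm start Museum Break → 1
4:00pm end Museum Break → 0
6:00pm start Old-Town Stop → 1
7:30pm end Old-Town Stop → 0
8:00pm start Cathedral Walk → 1
9:00pm end Cathedral Walk → 0
Peak is 3, at 1:30pm (Gardens Break, Market Hike, Market Tasting).

3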